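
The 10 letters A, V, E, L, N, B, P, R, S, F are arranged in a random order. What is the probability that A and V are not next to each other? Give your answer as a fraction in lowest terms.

4/5

There are 10! = 3628800 arrangements.
Arrangements with A and V adjacent: 2·9! = 725760.
So not adjacent: 3628800 − 725760 = 2903040, probability 2903040/3628800 = 4/5.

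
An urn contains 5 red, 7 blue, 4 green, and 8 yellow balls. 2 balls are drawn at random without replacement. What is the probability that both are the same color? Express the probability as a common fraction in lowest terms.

65/276

There are C(24,2) = 276 ways to draw 2 balls.
All same color: C(5,2) + C(7,2) + C(4,2) + C(8,2) = 10 + 21 + 6 + 28 = 65.
Probability = 65/276.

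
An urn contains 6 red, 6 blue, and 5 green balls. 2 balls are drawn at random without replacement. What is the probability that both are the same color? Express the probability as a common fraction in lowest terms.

5/17

There are C(17,2) = 136 ways to draw 2 balls.
All same color: C(6,2) + C(6,2) + C(5,2) = 15 + 15 + 10 = 40.
Probability = 40/136 = 5/17.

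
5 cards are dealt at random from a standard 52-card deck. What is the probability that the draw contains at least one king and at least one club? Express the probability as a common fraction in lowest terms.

There are C(52,5) = 2598960 possible draws.
By inclusion-exclusion on the complements, draws missing all kings or all clubs: C(48,5) + C(39,5) − C(36,5) = 1712304 + 575757 − 376992 = 1911069.
So draws with at least one of each: 2598960 − 1911069 = 687891, probability 687891/2598960 = 229297/866320.

229297/866320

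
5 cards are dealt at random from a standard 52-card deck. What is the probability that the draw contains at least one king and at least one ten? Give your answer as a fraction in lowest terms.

6509/64974

There are C(52,5) = 2598960 possible draws.
By inclusion-exclusion on the complements, draws missing all kings or all tens: C(48,5) + C(48,5) − C(44,5) = 1712304 + 1712304 − 1086008 = 2338600.
So draws with at least one of each: 2598960 − 2338600 = 260360, probability 260360/2598960 = 6509/64974.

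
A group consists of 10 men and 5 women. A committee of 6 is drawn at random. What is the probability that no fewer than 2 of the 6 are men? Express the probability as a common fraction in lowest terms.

There are C(15,6) = 5005 ways to choose the 6.
Favorable selections (no fewer than 2 men): C(10,2)·C(5,4) + C(10,3)·C(5,3) + C(10,4)·C(5,2) + C(10,5)·C(5,1) + C(10,6)·C(5,0) = 225 + 1200 + 2100 + 1260 + 210 = 4995.
Probability = 4995/5005 = 999/1001.

999/1001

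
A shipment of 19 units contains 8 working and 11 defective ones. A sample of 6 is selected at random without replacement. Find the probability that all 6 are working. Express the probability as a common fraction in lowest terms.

1/969

There are C(19,6) = 27132 possible selections.
Selections with all working: C(8,6) = 28.
Probability = 28/27132 = 1/969.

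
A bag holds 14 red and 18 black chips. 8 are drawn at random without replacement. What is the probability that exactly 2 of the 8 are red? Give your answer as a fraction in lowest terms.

10829/67425

Total number of selections: C(32,8) = 10518300.
Selections with exactly 2 red: choose 2 of the 14 red and 6 of the 18 black, C(14,2)·C(18,6) = 91·18564 = 1689324.
Probability = 1689324/10518300 = 10829/67425.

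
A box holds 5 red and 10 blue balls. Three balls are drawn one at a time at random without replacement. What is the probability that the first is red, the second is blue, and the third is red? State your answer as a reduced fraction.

20/273

Multiply the conditional probabilities at each draw: 5/15 · 10/14 · 4/13 = 200/2730 = 20/273.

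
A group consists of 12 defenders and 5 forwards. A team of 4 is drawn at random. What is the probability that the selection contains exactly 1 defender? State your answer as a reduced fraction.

The sample space is all 4-subsets of the 17: C(17,4) = 2380.
Selections with exactly 1 defender: choose 1 of the 12 defenders and 3 of the 5 forwards, C(12,1)·C(5,3) = 12·10 = 120.
Probability = 120/2380 = 6/119.

6/119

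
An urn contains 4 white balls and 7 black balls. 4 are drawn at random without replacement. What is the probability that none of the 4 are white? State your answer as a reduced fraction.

There are C(11,4) = 330 possible selections.
Selections with no white (all black): C(7,4) = 35.
Probability = 35/330 = 7/66.

7/66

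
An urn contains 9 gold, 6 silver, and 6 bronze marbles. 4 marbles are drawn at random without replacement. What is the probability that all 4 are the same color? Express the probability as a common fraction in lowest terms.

52/1995

There are C(21,4) = 5985 ways to draw 4 marbles.
All same color: C(9,4) + C(6,4) + C(6,4) = 126 + 15 + 15 = 156.
Probability = 156/5985 = 52/1995.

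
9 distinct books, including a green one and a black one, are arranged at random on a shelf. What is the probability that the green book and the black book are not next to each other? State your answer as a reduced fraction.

There are 9! = 362880 arrangements.
Arrangements with the green book and the black book adjacent: 2·8! = 80640.
So not adjacent: 362880 − 80640 = 282240, probability 282240/362880 = 7/9.

7/9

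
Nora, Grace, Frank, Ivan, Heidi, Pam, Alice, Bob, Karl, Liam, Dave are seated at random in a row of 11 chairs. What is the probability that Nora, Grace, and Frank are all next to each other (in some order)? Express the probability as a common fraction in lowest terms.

3/55

There are 11! = 39916800 arrangements.
Treat the three as one block: 9! placements × 3! orders within the block = 362880·6 = 2177280.
Probability = 2177280/39916800 = 3/55.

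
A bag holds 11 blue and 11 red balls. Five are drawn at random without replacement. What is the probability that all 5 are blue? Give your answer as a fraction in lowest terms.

There are C(22,5) = 26334 possible selections.
Selections with all blue: C(11,5) = 462.
Probability = 462/26334 = 1/57.

1/57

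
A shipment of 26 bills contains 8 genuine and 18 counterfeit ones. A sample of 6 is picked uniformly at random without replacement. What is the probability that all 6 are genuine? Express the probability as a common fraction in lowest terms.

2/16445

There are C(26,6) = 230230 possible selections.
Selections with all genuine: C(8,6) = 28.
Probability = 28/230230 = 2/16445.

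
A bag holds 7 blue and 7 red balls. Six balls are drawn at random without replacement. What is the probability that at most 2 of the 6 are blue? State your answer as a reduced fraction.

127/429

There are C(14,6) = 3003 ways to choose the 6.
Favorable selections (at most 2 blue): C(7,0)·C(7,6) + C(7,1)·C(7,5) + C(7,2)·C(7,4) = 7 + 147 + 735 = 889.
Probability = 889/3003 = 127/429.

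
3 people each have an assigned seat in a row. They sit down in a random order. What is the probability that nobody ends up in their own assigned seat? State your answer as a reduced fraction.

There are 3! = 6 seatings.
By inclusion-exclusion, seatings with no fixed points: C(3,0)·3! − C(3,1)·2! + C(3,2)·1! − C(3,3)·0! = 2.
Probability = 2/6 = 1/3.

1/3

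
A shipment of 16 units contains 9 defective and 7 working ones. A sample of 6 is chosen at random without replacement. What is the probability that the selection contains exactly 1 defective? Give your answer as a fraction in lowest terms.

27/1144

Total number of selections: C(16,6) = 8008.
Selections with exactly 1 defective: choose 1 of the 9 defective and 5 of the 7 working, C(9,1)·C(7,5) = 9·21 = 189.
Probability = 189/8008 = 27/1144.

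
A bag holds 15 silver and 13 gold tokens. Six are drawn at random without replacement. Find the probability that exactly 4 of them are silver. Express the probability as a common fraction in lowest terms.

There are C(28,6) = 376740 ways to choose 6 from 28.
Selections with exactly 4 silver: choose 4 of the 15 silver and 2 of the 13 gold, C(15,4)·C(13,2) = 1365·78 = 106470.
Probability = 106470/376740 = 13/46.

13/46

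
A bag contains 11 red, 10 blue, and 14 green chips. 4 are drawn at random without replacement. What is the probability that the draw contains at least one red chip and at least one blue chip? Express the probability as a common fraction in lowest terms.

547/952

There are C(35,4) = 52360 possible draws.
By inclusion-exclusion on the complements, draws missing all red or all blue: C(24,4) + C(25,4) − C(14,4) = 10626 + 12650 − 1001 = 22275.
So draws with at least one of each: 52360 − 22275 = 30085, probability 30085/52360 = 547/952.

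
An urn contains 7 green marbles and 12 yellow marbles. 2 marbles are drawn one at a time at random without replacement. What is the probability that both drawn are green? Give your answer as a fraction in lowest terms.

7/57

Multiply the conditional probabilities at each draw: 7/19 · 6/18 = 42/342 = 7/57.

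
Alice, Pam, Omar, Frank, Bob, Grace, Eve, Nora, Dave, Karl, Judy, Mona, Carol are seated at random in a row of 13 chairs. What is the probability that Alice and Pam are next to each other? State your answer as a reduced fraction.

2/13

There are 13! = 6227020800 arrangements.
Treat Alice and Pam as a block: 12! arrangements of the blocks × 2 orders within the block = 2·479001600 = 958003200.
Probability = 958003200/6227020800 = 2/13.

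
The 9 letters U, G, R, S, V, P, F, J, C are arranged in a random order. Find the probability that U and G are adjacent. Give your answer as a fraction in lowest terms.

There are 9! = 362880 arrangements.
Treat U and G as a block: 8! arrangements of the blocks × 2 orders within the block = 2·40320 = 80640.
Probability = 80640/362880 = 2/9.

2/9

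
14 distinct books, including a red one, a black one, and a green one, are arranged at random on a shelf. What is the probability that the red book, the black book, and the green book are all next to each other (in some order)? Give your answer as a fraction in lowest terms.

There are 14! = 87178291200 arrangements.
Treat the three as one block: 12! placements × 3! orders within the block = 479001600·6 = 2874009600.
Probability = 2874009600/87178291200 = 3/91.

3/91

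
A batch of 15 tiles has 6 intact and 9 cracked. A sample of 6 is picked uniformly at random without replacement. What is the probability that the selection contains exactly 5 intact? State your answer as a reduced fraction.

54/5005

Total number of selections: C(15,6) = 5005.
Selections with exactly 5 intact: choose 5 of the 6 intact and 1 of the 9 cracked, C(6,5)·C(9,1) = 6·9 = 54.
Probability = 54/5005.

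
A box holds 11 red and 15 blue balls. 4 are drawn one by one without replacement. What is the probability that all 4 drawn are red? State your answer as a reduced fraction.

33/1495

Multiply the conditional probabilities at each draw: 11/26 · 10/25 · 9/24 · 8/23 = 7920/358800 = 33/1495.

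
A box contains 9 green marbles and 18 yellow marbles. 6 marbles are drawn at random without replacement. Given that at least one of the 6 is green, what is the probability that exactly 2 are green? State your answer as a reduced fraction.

18360/46241

Work in counts. Selections with at least one green: C(27,6) − C(18,6) = 296010 − 18564 = 277446.
Of those, selections where exactly 2 are green: C(9,2)·C(18,4) = 36·3060 = 110160.
Conditional probability = 110160/277446 = 18360/46241.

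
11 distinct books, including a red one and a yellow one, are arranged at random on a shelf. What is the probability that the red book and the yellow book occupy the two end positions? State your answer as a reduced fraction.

There are 11! = 39916800 arrangements.
Place the red book and the yellow book at the ends in 2 ways, arrange the remaining 9 in 9! = 362880 ways: 2·362880 = 725760.
Probability = 725760/39916800 = 1/55.

1/55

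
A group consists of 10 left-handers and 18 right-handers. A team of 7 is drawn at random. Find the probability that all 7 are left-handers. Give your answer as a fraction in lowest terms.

1/9867

There are C(28,7) = 1184040 possible selections.
Selections with all left-handers: C(10,7) = 120.
Probability = 120/1184040 = 1/9867.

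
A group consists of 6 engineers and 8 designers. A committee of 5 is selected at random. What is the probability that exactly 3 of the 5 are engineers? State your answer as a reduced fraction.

40/143

The sample space is all 5-subsets of the 14: C(14,5) = 2002.
Selections with exactly 3 engineers: choose 3 of the 6 engineers and 2 of the 8 designers, C(6,3)·C(8,2) = 20·28 = 560.
Probability = 560/2002 = 40/143.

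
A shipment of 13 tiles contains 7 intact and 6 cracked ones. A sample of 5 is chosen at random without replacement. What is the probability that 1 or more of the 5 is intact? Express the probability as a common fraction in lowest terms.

Total selections: C(13,5) = 1287.
The complement is all 5 are cracked: C(6,5) = 6.
Probability = 1 − 6/1287 = 1281/1287 = 427/429.

427/429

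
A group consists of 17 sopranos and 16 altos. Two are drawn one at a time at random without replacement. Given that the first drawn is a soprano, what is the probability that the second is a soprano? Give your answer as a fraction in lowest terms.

After removing one soprano, 32 remain: 16 sopranos and 16 altos.
So the probability the next is a soprano is 16/32 = 1/2.

1/2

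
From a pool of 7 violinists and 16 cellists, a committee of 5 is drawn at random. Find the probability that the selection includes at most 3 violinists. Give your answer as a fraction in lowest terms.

4724/4807

There are C(23,5) = 33649 ways to choose the 5.
Count the complement (more than 3 violinists): C(7,4)·C(16,1) + C(7,5)·C(16,0) = 560 + 21 = 581.
Probability = 1 − 581/33649 = 33068/33649 = 4724/4807.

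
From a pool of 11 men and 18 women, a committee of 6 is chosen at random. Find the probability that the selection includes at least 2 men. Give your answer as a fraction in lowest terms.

There are C(29,6) = 475020 ways to choose the 6.
Count the complement (fewer than 2 men): C(11,0)·C(18,6) + C(11,1)·C(18,5) = 18564 + 94248 = 112812.
Probability = 1 − 112812/475020 = 362208/475020 = 4312/5655.

4312/5655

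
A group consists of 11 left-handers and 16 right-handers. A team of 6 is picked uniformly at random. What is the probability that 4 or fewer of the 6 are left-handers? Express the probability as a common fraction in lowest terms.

Total selections: C(27,6) = 296010.
Favorable selections (4 or fewer left-handers): C(11,0)·C(16,6) + C(11,1)·C(16,5) + C(11,2)·C(16,4) + C(11,3)·C(16,3) + C(11,4)·C(16,2) = 8008 + 48048 + 100100 + 92400 + 39600 = 288156.
Probability = 288156/296010 = 4366/4485.

4366/4485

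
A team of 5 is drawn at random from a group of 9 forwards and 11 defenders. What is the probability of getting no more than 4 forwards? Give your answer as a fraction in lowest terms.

2563/2584

Total selections: C(20,5) = 15504.
The complement is exactly 5 forwards: C(9,5)·C(11,0) = 126.
Probability = 1 − 126/15504 = 15378/15504 = 2563/2584.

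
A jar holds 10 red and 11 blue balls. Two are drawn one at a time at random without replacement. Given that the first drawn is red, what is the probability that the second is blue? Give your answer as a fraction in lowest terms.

11/20

After removing one red, 20 remain: 9 red and 11 blue.
So the probability the next is blue is 11/20.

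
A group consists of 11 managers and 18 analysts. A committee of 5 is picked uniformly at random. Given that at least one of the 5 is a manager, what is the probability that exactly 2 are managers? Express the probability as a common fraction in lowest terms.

1360/3339

Work in counts. Selections with at least one manager: C(29,5) − C(18,5) = 118755 − 8568 = 110187.
Of those, selections where exactly 2 are managers: C(11,2)·C(18,3) = 55·816 = 44880.
Conditional probability = 44880/110187 = 1360/3339.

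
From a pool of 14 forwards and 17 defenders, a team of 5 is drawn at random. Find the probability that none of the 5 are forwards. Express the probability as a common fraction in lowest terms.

There are C(31,5) = 169911 possible selections.
Selections with no forwards (all defenders): C(17,5) = 6188.
Probability = 6188/169911 = 884/24273.

884/24273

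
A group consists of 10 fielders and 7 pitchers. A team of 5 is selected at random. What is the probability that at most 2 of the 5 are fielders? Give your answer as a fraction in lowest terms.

139/442

Total selections: C(17,5) = 6188.
Favorable selections (at most 2 fielders): C(10,0)·C(7,5) + C(10,1)·C(7,4) + C(10,2)·C(7,3) = 21 + 350 + 1575 = 1946.
Probability = 1946/6188 = 139/442.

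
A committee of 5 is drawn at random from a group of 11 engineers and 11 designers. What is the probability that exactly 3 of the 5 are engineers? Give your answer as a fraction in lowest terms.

There are C(22,5) = 26334 ways to choose 5 from 22.
Selections with exactly 3 engineers: choose 3 of the 11 engineers and 2 of the 11 designers, C(11,3)·C(11,2) = 165·55 = 9075.
Probability = 9075/26334 = 275/798.

275/798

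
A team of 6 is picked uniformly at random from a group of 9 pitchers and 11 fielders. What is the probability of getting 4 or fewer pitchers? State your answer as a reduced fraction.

1243/1292

There are C(20,6) = 38760 ways to choose the 6.
Count the complement (more than 4 pitchers): C(9,5)·C(11,1) + C(9,6)·C(11,0) = 1386 + 84 = 1470.
Probability = 1 − 1470/38760 = 37290/38760 = 1243/1292.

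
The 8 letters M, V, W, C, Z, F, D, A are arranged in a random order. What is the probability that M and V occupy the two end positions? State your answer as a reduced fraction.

There are 8! = 40320 arrangements.
Place M and V at the ends in 2 ways, arrange the remaining 6 in 6! = 720 ways: 2·720 = 1440.
Probability = 1440/40320 = 1/28.

1/28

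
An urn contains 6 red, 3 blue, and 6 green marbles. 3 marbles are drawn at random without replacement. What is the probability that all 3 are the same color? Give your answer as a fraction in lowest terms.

41/455

There are C(15,3) = 455 ways to draw 3 marbles.
All same color: C(6,3) + C(3,3) + C(6,3) = 20 + 1 + 20 = 41.
Probability = 41/455.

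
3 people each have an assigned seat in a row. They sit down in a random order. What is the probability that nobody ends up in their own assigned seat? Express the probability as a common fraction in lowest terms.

There are 3! = 6 seatings.
By inclusion-exclusion, seatings with no fixed points: C(3,0)·3! − C(3,1)·2! + C(3,2)·1! − C(3,3)·0! = 2.
Probability = 2/6 = 1/3.

1/3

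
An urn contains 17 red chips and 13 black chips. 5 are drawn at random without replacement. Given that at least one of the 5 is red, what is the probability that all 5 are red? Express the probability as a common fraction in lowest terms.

28/639

Work in counts. Selections with at least one red: C(30,5) − C(13,5) = 142506 − 1287 = 141219.
Of those, selections where all 5 are red: C(17,5) = 6188.
Conditional probability = 6188/141219 = 28/639.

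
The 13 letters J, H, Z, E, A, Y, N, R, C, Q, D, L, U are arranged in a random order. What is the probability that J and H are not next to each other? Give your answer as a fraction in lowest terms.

11/13

There are 13! = 6227020800 arrangements.
Arrangements with J and H adjacent: 2·12! = 958003200.
So not adjacent: 6227020800 − 958003200 = 5269017600, probability 5269017600/6227020800 = 11/13.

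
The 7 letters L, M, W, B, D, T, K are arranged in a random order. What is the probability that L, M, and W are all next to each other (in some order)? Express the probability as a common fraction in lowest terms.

1/7

There are 7! = 5040 arrangements.
Treat the three as one block: 5! placements × 3! orders within the block = 120·6 = 720.
Probability = 720/5040 = 1/7.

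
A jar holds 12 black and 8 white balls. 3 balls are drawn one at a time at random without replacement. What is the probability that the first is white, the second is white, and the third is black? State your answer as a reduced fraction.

Multiply the conditional probabilities at each draw: 8/20 · 7/19 · 12/18 = 672/6840 = 28/285.

28/285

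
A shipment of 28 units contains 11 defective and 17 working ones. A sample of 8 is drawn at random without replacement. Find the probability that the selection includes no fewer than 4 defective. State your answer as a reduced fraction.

Total selections: C(28,8) = 3108105.
Count the complement (fewer than 4 defective): C(11,0)·C(17,8) + C(11,1)·C(17,7) + C(11,2)·C(17,6) + C(11,3)·C(17,5) = 24310 + 213928 + 680680 + 1021020 = 1939938.
Probability = 1 − 1939938/3108105 = 1168167/3108105 = 389/1035.

389/1035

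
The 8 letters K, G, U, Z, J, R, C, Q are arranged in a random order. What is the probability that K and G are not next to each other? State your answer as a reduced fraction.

There are 8! = 40320 arrangements.
Arrangements with K and G adjacent: 2·7! = 10080.
So not adjacent: 40320 − 10080 = 30240, probability 30240/40320 = 3/4.

3/4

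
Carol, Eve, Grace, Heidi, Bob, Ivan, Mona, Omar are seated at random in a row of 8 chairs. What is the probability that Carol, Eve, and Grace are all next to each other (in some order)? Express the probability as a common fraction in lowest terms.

3/28

There are 8! = 40320 arrangements.
Treat the three as one block: 6! placements × 3! orders within the block = 720·6 = 4320.
Probability = 4320/40320 = 3/28.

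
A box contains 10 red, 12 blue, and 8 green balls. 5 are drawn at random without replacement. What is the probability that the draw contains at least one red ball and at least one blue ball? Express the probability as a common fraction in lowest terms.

59245/71253

There are C(30,5) = 142506 possible draws.
By inclusion-exclusion on the complements, draws missing all red or all blue: C(20,5) + C(18,5) − C(8,5) = 15504 + 8568 − 56 = 24016.
So draws with at least one of each: 142506 − 24016 = 118490, probability 118490/142506 = 59245/71253.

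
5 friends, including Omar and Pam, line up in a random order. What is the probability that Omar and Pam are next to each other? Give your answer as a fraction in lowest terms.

2/5

There are 5! = 120 arrangements.
Treat Omar and Pam as a block: 4! arrangements of the blocks × 2 orders within the block = 2·24 = 48.
Probability = 48/120 = 2/5.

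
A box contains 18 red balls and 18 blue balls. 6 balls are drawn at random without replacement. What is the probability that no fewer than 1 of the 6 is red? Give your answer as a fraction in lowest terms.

Total selections: C(36,6) = 1947792.
The complement is all 6 are blue: C(18,6) = 18564.
Probability = 1 − 18564/1947792 = 1929228/1947792 = 1351/1364.

1351/1364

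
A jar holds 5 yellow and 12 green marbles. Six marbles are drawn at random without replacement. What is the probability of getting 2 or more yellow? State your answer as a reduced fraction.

Total selections: C(17,6) = 12376.
Favorable selections (2 or more yellow): C(5,2)·C(12,4) + C(5,3)·C(12,3) + C(5,4)·C(12,2) + C(5,5)·C(12,1) = 4950 + 2200 + 330 + 12 = 7492.
Probability = 7492/12376 = 1873/3094.

1873/3094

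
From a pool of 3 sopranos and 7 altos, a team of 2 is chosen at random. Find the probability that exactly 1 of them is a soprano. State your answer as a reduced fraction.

Total number of selections: C(10,2) = 45.
Selections with exactly 1 soprano: choose 1 of the 3 sopranos and 1 of the 7 altos, C(3,1)·C(7,1) = 3·7 = 21.
Probability = 21/45 = 7/15.

7/15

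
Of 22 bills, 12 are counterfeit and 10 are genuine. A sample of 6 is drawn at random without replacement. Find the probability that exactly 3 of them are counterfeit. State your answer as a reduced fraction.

Total number of selections: C(22,6) = 74613.
Selections with exactly 3 counterfeit: choose 3 of the 12 counterfeit and 3 of the 10 genuine, C(12,3)·C(10,3) = 220·120 = 26400.
Probability = 26400/74613 = 800/2261.

800/2261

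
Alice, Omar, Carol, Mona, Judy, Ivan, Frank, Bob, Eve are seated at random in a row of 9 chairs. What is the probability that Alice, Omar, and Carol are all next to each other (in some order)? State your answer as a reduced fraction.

There are 9! = 362880 arrangements.
Treat the three as one block: 7! placements × 3! orders within the block = 5040·6 = 30240.
Probability = 30240/362880 = 1/12.

1/12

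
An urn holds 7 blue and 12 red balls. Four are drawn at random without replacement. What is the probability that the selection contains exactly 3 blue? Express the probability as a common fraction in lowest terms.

The sample space is all 4-subsets of the 19: C(19,4) = 3876.
Selections with exactly 3 blue: choose 3 of the 7 blue and 1 of the 12 red, C(7,3)·C(12,1) = 35·12 = 420.
Probability = 420/3876 = 35/323.

35/323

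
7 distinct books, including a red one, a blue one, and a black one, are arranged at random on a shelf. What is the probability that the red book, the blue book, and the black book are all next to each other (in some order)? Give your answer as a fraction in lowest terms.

1/7

There are 7! = 5040 arrangements.
Treat the three as one block: 5! placements × 3! orders within the block = 120·6 = 720.
Probability = 720/5040 = 1/7.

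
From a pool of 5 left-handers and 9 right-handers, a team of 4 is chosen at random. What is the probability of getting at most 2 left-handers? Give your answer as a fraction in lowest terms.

Total selections: C(14,4) = 1001.
Favorable selections (at most 2 left-handers): C(5,0)·C(9,4) + C(5,1)·C(9,3) + C(5,2)·C(9,2) = 126 + 420 + 360 = 906.
Probability = 906/1001.

906/1001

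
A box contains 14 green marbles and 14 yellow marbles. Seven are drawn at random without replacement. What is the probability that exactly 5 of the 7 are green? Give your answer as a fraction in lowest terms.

The sample space is all 7-subsets of the 28: C(28,7) = 1184040.
Selections with exactly 5 green: choose 5 of the 14 green and 2 of the 14 yellow, C(14,5)·C(14,2) = 2002·91 = 182182.
Probability = 182182/1184040 = 637/4140.

637/4140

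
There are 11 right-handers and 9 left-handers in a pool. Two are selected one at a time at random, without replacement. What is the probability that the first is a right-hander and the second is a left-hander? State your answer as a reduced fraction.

99/380

Multiply the conditional probabilities at each draw: 11/20 · 9/19 = 99/380.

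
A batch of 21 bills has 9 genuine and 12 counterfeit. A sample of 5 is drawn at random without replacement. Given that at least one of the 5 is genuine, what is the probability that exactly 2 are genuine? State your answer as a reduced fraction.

880/2173

Work in counts. Selections with at least one genuine: C(21,5) − C(12,5) = 20349 − 792 = 19557.
Of those, selections where exactly 2 are genuine: C(9,2)·C(12,3) = 36·220 = 7920.
Conditional probability = 7920/19557 = 880/2173.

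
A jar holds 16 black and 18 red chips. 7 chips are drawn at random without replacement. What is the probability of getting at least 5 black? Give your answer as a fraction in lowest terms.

3029/19778

There are C(34,7) = 5379616 ways to choose the 7.
Favorable selections (at least 5 black): C(16,5)·C(18,2) + C(16,6)·C(18,1) + C(16,7)·C(18,0) = 668304 + 144144 + 11440 = 823888.
Probability = 823888/5379616 = 3029/19778.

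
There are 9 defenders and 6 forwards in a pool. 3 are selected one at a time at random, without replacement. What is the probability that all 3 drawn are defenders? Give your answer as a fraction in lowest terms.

Multiply the conditional probabilities at each draw: 9/15 · 8/14 · 7/13 = 504/2730 = 12/65.

12/65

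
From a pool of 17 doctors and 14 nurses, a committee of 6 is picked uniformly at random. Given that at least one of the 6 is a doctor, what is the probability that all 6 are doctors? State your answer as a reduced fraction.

Work in counts. Selections with at least one doctor: C(31,6) − C(14,6) = 736281 − 3003 = 733278.
Of those, selections where all 6 are doctors: C(17,6) = 12376.
Conditional probability = 12376/733278 = 4/237.

4/237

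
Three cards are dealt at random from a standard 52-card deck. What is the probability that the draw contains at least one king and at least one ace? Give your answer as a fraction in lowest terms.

There are C(52,3) = 22100 possible draws.
By inclusion-exclusion on the complements, draws missing all kings or all aces: C(48,3) + C(48,3) − C(44,3) = 17296 + 17296 − 13244 = 21348.
So draws with at least one of each: 22100 − 21348 = 752, probability 752/22100 = 188/5525.

188/5525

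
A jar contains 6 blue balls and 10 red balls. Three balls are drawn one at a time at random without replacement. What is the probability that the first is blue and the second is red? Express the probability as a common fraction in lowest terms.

1/4

Multiply the conditional probabilities at each draw: 6/16 · 10/15 = 60/240 = 1/4.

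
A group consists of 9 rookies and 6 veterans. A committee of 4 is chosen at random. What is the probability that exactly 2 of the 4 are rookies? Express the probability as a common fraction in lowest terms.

36/91

The sample space is all 4-subsets of the 15: C(15,4) = 1365.
Selections with exactly 2 rookies: choose 2 of the 9 rookies and 2 of the 6 veterans, C(9,2)·C(6,2) = 36·15 = 540.
Probability = 540/1365 = 36/91.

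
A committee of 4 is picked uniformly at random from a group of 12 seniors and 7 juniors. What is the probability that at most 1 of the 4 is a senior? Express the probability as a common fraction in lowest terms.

Total selections: C(19,4) = 3876.
Favorable selections (at most 1 senior): C(12,0)·C(7,4) + C(12,1)·C(7,3) = 35 + 420 = 455.
Probability = 455/3876.

455/3876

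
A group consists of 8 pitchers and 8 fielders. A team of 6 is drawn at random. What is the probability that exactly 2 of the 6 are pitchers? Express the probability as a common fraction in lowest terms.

35/143

There are C(16,6) = 8008 ways to choose 6 from 16.
Selections with exactly 2 pitchers: choose 2 of the 8 pitchers and 4 of the 8 fielders, C(8,2)·C(8,4) = 28·70 = 1960.
Probability = 1960/8008 = 35/143.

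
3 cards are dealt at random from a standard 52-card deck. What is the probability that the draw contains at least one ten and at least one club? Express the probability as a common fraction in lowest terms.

There are C(52,3) = 22100 possible draws.
By inclusion-exclusion on the complements, draws missing all tens or all clubs: C(48,3) + C(39,3) − C(36,3) = 17296 + 9139 − 7140 = 19295.
So draws with at least one of each: 22100 − 19295 = 2805, probability 2805/22100 = 33/260.

33/260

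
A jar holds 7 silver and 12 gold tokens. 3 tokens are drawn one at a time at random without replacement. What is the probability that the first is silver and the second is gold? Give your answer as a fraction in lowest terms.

14/57

Multiply the conditional probabilities at each draw: 7/19 · 12/18 = 84/342 = 14/57.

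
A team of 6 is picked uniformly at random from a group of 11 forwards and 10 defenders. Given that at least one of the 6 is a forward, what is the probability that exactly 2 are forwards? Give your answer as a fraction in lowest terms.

Work in counts. Selections with at least one forward: C(21,6) − C(10,6) = 54264 − 210 = 54054.
Of those, selections where exactly 2 are forwards: C(11,2)·C(10,4) = 55·210 = 11550.
Conditional probability = 11550/54054 = 25/117.

25/117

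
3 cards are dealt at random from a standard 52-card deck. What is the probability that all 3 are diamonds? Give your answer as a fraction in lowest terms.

11/850

There are C(52,3) = 22100 possible 3-card hands.
Hands that are all diamonds: C(13,3) = 286.
Probability = 286/22100 = 11/850.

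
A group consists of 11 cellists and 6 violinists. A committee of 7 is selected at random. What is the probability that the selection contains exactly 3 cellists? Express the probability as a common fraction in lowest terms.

225/1768

Total number of selections: C(17,7) = 19448.
Selections with exactly 3 cellists: choose 3 of the 11 cellists and 4 of the 6 violinists, C(11,3)·C(6,4) = 165·15 = 2475.
Probability = 2475/19448 = 225/1768.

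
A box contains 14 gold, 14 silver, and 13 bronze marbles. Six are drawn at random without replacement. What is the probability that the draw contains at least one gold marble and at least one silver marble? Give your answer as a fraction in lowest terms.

There are C(41,6) = 4496388 possible draws.
By inclusion-exclusion on the complements, draws missing all gold or all silver: C(27,6) + C(27,6) − C(13,6) = 296010 + 296010 − 1716 = 590304.
So draws with at least one of each: 4496388 − 590304 = 3906084, probability 3906084/4496388 = 25039/28823.

25039/28823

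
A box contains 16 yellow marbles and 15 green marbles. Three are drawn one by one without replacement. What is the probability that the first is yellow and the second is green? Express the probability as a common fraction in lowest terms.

8/31

Multiply the conditional probabilities at each draw: 16/31 · 15/30 = 240/930 = 8/31.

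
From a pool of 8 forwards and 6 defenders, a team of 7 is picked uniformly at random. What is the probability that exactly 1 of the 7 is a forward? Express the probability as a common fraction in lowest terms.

1/429

Total number of selections: C(14,7) = 3432.
Selections with exactly 1 forward: choose 1 of the 8 forwards and 6 of the 6 defenders, C(8,1)·C(6,6) = 8·1 = 8.
Probability = 8/3432 = 1/429.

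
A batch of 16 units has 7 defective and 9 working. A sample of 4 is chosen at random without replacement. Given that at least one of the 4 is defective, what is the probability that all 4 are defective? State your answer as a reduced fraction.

5/242

Work in counts. Selections with at least one defective: C(16,4) − C(9,4) = 1820 − 126 = 1694.
Of those, selections where all 4 are defective: C(7,4) = 35.
Conditional probability = 35/1694 = 5/242.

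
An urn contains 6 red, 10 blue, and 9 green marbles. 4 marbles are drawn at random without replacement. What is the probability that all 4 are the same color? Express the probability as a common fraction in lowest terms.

There are C(25,4) = 12650 ways to draw 4 marbles.
All same color: C(6,4) + C(10,4) + C(9,4) = 15 + 210 + 126 = 351.
Probability = 351/12650.

351/12650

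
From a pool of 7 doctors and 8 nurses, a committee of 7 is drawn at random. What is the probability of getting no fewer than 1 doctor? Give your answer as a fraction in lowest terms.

6427/6435

Total selections: C(15,7) = 6435.
The complement is all 7 are nurses: C(8,7) = 8.
Probability = 1 − 8/6435 = 6427/6435.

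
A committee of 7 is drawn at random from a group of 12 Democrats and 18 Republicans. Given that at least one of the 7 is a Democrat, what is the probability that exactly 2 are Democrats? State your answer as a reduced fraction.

7854/27833

Work in counts. Selections with at least one Democrat: C(30,7) − C(18,7) = 2035800 − 31824 = 2003976.
Of those, selections where exactly 2 are Democrats: C(12,2)·C(18,5) = 66·8568 = 565488.
Conditional probability = 565488/2003976 = 7854/27833.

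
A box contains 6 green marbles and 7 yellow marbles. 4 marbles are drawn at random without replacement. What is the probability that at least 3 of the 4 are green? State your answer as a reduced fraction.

Total selections: C(13,4) = 715.
Favorable selections (at least 3 green): C(6,3)·C(7,1) + C(6,4)·C(7,0) = 140 + 15 = 155.
Probability = 155/715 = 31/143.

31/143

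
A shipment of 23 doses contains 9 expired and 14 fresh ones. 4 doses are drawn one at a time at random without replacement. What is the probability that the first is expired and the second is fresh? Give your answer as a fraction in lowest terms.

Multiply the conditional probabilities at each draw: 9/23 · 14/22 = 126/506 = 63/253.

63/253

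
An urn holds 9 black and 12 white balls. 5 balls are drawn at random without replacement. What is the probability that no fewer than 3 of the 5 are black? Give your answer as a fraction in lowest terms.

6/17

There are C(21,5) = 20349 ways to choose the 5.
Favorable selections (no fewer than 3 black): C(9,3)·C(12,2) + C(9,4)·C(12,1) + C(9,5)·C(12,0) = 5544 + 1512 + 126 = 7182.
Probability = 7182/20349 = 6/17.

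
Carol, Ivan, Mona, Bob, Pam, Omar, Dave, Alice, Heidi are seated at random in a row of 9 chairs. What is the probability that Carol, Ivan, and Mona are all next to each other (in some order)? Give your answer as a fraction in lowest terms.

1/12

There are 9! = 362880 arrangements.
Treat the three as one block: 7! placements × 3! orders within the block = 5040·6 = 30240.
Probability = 30240/362880 = 1/12.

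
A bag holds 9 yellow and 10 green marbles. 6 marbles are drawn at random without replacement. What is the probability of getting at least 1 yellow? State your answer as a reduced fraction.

641/646

Total selections: C(19,6) = 27132.
The complement is all 6 are green: C(10,6) = 210.
Probability = 1 − 210/27132 = 26922/27132 = 641/646.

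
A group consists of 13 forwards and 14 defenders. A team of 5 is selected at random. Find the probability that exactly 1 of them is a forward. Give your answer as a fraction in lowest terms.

Total number of selections: C(27,5) = 80730.
Selections with exactly 1 forward: choose 1 of the 13 forwards and 4 of the 14 defenders, C(13,1)·C(14,4) = 13·1001 = 13013.
Probability = 13013/80730 = 1001/6210.

1001/6210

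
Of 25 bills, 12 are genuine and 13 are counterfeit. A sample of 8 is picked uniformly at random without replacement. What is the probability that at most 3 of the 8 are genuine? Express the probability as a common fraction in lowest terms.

169/437

Total selections: C(25,8) = 1081575.
Favorable selections (at most 3 genuine): C(12,0)·C(13,8) + C(12,1)·C(13,7) + C(12,2)·C(13,6) + C(12,3)·C(13,5) = 1287 + 20592 + 113256 + 283140 = 418275.
Probability = 418275/1081575 = 169/437.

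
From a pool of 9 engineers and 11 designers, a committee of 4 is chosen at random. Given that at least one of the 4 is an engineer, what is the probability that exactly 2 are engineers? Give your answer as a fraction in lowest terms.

Work in counts. Selections with at least one engineer: C(20,4) − C(11,4) = 4845 − 330 = 4515.
Of those, selections where exactly 2 are engineers: C(9,2)·C(11,2) = 36·55 = 1980.
Conditional probability = 1980/4515 = 132/301.

132/301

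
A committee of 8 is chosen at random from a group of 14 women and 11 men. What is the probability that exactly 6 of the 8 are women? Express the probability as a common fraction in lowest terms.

1001/6555

Total number of selections: C(25,8) = 1081575.
Selections with exactly 6 women: choose 6 of the 14 women and 2 of the 11 men, C(14,6)·C(11,2) = 3003·55 = 165165.
Probability = 165165/1081575 = 1001/6555.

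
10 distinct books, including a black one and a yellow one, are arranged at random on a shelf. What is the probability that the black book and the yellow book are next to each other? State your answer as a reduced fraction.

There are 10! = 3628800 arrangements.
Treat the black book and the yellow book as a block: 9! arrangements of the blocks × 2 orders within the block = 2·362880 = 725760.
Probability = 725760/3628800 = 1/5.

1/5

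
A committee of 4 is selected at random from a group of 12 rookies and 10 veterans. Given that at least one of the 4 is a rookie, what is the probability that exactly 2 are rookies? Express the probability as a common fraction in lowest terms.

594/1421

Work in counts. Selections with at least one rookie: C(22,4) − C(10,4) = 7315 − 210 = 7105.
Of those, selections where exactly 2 are rookies: C(12,2)·C(10,2) = 66·45 = 2970.
Conditional probability = 2970/7105 = 594/1421.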